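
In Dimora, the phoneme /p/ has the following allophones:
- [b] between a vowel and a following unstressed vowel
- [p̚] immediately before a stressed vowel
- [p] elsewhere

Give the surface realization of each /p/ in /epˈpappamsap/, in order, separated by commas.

Occurrence 1 (position 2): no conditioning environment matches → elsewhere allophone [p].
Occurrence 2 (position 3): immediately before a stressed vowel → [p̚].
Occurrence 3 (position 5): no conditioning environment matches → elsewhere allophone [p].
Occurrence 4 (position 6): no conditioning environment matches → elsewhere allophone [p].
Occurrence 5 (position 11): no conditioning environment matches → elsewhere allophone [p].

[p], [p̚], [p], [p], [p]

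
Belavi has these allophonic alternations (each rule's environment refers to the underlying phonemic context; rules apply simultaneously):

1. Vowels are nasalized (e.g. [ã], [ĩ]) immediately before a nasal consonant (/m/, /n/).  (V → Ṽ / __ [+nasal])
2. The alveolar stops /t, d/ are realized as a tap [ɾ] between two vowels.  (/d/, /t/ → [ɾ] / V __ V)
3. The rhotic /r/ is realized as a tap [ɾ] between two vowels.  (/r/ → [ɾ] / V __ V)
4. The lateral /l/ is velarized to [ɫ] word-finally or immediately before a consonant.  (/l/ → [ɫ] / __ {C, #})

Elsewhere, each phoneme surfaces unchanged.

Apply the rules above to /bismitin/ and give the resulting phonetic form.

[bismiɾĩn]

/b/ (word-initial): no rule targets it → [b].
/i/ (between /b/ and /s/) fails the environment for rule 1, so it stays [i].
/s/ (between /i/ and /m/) is unaffected → [s].
/m/ — not in any rule's target class → [m].
/i/ (between /m/ and /t/) fails the environment for rule 1, so it stays [i].
/t/ meets the environment for rule 2 (between two vowels) → [ɾ].
/i/ — between /t/ and /n/, before a nasal consonant — surfaces as [ĩ] (rule 1).
/n/ stays [n].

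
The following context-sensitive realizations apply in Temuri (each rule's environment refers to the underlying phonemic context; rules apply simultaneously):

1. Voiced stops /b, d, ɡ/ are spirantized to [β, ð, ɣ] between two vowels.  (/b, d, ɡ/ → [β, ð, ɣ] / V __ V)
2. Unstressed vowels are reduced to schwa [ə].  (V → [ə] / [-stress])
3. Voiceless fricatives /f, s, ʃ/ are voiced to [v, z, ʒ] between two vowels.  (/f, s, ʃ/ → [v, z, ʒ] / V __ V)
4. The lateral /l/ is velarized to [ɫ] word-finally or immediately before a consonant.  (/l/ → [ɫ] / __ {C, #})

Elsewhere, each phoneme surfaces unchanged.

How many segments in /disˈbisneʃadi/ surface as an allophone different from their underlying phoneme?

6

Segments that undergo a rule: /i/ → [ə] (rule 2); /e/ → [ə] (rule 2); /ʃ/ → [ʒ] (rule 3); /a/ → [ə] (rule 2); /d/ → [ð] (rule 1); /i/ → [ə] (rule 2).
All other segments surface unchanged.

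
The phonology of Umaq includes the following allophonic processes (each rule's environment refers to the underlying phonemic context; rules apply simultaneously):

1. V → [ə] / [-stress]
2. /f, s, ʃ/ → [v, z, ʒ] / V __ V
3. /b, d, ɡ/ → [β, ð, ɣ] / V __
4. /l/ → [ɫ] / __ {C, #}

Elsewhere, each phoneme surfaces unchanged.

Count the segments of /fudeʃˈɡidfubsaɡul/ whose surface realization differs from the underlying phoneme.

10

Segments that undergo a rule: /u/ → [ə] (rule 1); /d/ → [ð] (rule 3); /e/ → [ə] (rule 1); /d/ → [ð] (rule 3); /u/ → [ə] (rule 1); /b/ → [β] (rule 3); /a/ → [ə] (rule 1); /ɡ/ → [ɣ] (rule 3); /u/ → [ə] (rule 1); /l/ → [ɫ] (rule 4).
All other segments surface unchanged.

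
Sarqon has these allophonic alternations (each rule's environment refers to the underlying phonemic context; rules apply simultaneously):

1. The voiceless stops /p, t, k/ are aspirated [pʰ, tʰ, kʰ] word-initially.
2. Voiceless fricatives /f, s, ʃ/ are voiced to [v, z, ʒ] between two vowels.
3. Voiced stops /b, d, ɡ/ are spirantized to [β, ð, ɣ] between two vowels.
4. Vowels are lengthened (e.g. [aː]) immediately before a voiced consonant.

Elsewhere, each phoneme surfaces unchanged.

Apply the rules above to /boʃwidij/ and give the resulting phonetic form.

/b/ (word-initial): rule 3 targets it, but not between two vowels → unchanged [b].
/o/ — between /b/ and /ʃ/; rule 4 does not apply here → [o].
/ʃ/ (between /o/ and /w/) fails the environment for rule 2, so it stays [ʃ].
/w/ — not in any rule's target class → [w].
/i/ meets the environment for rule 4 (before a voiced consonant) → [iː].
/d/ (between /i/ and /i/) occurs between two vowels → [ð] by rule 3.
/i/ (between /d/ and /j/) occurs before a voiced consonant → [iː] by rule 4.
/j/ (word-final): no rule targets it → [j].

[boʃwiːðiːj]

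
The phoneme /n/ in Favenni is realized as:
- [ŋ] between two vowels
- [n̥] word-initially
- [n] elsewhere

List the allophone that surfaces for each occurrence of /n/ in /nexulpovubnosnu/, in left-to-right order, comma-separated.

[n̥], [n], [n]

Occurrence 1 (position 1): word-initially → [n̥].
Occurrence 2 (position 11): no conditioning environment matches → elsewhere allophone [n].
Occurrence 3 (position 14): no conditioning environment matches → elsewhere allophone [n].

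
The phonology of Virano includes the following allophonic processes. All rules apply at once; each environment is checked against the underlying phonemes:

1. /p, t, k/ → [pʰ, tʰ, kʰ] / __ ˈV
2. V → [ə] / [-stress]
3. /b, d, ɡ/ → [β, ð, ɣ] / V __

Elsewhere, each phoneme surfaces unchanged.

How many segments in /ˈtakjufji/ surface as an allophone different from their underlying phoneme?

Segments that undergo a rule: /t/ → [tʰ] (rule 1); /u/ → [ə] (rule 2); /i/ → [ə] (rule 2).
All other segments surface unchanged.

3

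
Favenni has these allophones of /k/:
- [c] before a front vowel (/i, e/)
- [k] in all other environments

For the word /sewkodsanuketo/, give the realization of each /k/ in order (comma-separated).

[k], [c]

Occurrence 1 (position 4): no conditioning environment matches → elsewhere allophone [k].
Occurrence 2 (position 11): before a front vowel → [c].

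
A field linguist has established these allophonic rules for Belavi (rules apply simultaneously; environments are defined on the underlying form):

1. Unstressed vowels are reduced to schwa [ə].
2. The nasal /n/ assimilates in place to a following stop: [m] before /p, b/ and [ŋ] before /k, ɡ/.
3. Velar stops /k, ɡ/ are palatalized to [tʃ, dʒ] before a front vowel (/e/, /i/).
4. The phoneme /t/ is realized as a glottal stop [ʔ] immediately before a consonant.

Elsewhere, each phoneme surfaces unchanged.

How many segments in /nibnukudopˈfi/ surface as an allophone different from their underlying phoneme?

4

Segments that undergo a rule: /i/ → [ə] (rule 1); /u/ → [ə] (rule 1); /u/ → [ə] (rule 1); /o/ → [ə] (rule 1).
All other segments surface unchanged.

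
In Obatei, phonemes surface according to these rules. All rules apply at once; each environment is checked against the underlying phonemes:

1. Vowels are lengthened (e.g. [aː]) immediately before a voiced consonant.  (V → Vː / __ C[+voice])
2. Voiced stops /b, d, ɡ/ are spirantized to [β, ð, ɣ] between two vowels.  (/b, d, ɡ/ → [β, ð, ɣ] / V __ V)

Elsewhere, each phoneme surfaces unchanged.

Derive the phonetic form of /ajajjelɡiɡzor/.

[aːjaːjjeːlɡiːɡzoːr]

/a/ (word-initial): before a voiced consonant, so rule 1 applies → [aː].
/j/ (between /a/ and /a/): no rule targets it → [j].
/a/ meets the environment for rule 1 (before a voiced consonant) → [aː].
/j/ stays [j].
/j/ (between /j/ and /e/) is unaffected → [j].
/e/ (between /j/ and /l/) occurs before a voiced consonant → [eː] by rule 1.
/l/ — not in any rule's target class → [l].
/ɡ/ (between /l/ and /i/) is in the target of rule 2 but the environment (between two vowels) is not met → [ɡ].
/i/ (between /ɡ/ and /ɡ/): before a voiced consonant, so rule 1 applies → [iː].
/ɡ/ (between /i/ and /z/) is in the target of rule 2 but the environment (between two vowels) is not met → [ɡ].
/z/ — not in any rule's target class → [z].
/o/ (between /z/ and /r/) occurs before a voiced consonant → [oː] by rule 1.
/r/ (word-final): no rule targets it → [r].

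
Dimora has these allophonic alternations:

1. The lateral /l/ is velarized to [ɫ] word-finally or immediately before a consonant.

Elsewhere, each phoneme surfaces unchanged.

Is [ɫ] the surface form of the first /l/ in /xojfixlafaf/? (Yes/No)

/l/ (between /x/ and /a/) fails the environment for rule 1, so it stays [l].
The actual realization is [l], not [ɫ].

No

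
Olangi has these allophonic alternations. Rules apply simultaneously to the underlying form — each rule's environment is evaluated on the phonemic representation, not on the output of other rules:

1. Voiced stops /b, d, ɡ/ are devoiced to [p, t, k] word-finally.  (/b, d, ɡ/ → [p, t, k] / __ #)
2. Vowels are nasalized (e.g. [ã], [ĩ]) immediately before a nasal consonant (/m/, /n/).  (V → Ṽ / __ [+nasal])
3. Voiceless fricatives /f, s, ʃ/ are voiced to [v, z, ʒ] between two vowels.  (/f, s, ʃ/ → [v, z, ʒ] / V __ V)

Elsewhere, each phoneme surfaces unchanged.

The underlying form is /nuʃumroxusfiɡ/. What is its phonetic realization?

[nuʒũmroxusfik]

/n/ stays [n].
/u/ (between /n/ and /ʃ/): rule 2 targets it, but not before a nasal consonant → unchanged [u].
/ʃ/ (between /u/ and /u/): between two vowels, so rule 3 applies → [ʒ].
/u/ (between /ʃ/ and /m/) occurs before a nasal consonant → [ũ] by rule 2.
/m/ (between /u/ and /r/): no rule targets it → [m].
/r/ — not in any rule's target class → [r].
/o/ (between /r/ and /x/) is in the target of rule 2 but the environment (before a nasal consonant) is not met → [o].
/x/ stays [x].
/u/ (between /x/ and /s/) fails the environment for rule 2, so it stays [u].
/s/ (between /u/ and /f/): rule 3 targets it, but not between two vowels → unchanged [s].
/f/ (between /s/ and /i/) fails the environment for rule 3, so it stays [f].
/i/ (between /f/ and /ɡ/) is in the target of rule 2 but the environment (before a nasal consonant) is not met → [i].
/ɡ/ (word-final): word-finally, so rule 1 applies → [k].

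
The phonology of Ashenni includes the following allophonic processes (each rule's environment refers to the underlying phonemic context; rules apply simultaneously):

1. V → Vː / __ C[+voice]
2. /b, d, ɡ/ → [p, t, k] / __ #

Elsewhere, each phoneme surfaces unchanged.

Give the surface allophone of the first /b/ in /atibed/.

[b]

/b/ (between /i/ and /e/) is in the target of rule 2 but the environment (word-finally) is not met → [b].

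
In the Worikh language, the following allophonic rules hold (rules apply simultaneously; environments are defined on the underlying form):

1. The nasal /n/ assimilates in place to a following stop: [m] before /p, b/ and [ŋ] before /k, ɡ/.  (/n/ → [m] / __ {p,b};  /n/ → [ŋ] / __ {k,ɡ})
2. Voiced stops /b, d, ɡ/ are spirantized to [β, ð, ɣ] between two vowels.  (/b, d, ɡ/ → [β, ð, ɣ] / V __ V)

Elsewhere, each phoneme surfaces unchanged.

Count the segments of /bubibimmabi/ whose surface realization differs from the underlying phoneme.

3

Segments that undergo a rule: /b/ → [β] (rule 2); /b/ → [β] (rule 2); /b/ → [β] (rule 2).
All other segments surface unchanged.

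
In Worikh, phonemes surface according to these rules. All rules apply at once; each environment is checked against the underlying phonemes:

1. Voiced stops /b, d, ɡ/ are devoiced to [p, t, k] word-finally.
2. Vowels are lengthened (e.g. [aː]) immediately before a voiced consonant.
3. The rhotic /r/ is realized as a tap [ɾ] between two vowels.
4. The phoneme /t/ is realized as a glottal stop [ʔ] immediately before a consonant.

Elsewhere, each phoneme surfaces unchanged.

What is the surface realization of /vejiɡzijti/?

[veːjiːɡziːjti]

/e/ (between /v/ and /j/): before a voiced consonant, so rule 2 applies → [eː].
/i/ (between /j/ and /ɡ/): before a voiced consonant, so rule 2 applies → [iː].
/ɡ/ (between /i/ and /z/): rule 1 targets it, but not word-finally → unchanged [ɡ].
/i/ — between /z/ and /j/, before a voiced consonant — surfaces as [iː] (rule 2).
/t/ (between /j/ and /i/): rule 4 targets it, but not immediately before a consonant → unchanged [t].
/i/ (word-final): rule 2 targets it, but not before a voiced consonant → unchanged [i].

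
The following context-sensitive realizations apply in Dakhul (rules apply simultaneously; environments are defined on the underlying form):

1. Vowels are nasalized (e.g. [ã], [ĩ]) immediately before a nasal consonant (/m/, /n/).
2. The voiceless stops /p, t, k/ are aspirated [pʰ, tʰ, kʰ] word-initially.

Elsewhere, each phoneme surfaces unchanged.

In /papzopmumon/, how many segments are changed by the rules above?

Segments that undergo a rule: /p/ → [pʰ] (rule 2); /u/ → [ũ] (rule 1); /o/ → [õ] (rule 1).
All other segments surface unchanged.

3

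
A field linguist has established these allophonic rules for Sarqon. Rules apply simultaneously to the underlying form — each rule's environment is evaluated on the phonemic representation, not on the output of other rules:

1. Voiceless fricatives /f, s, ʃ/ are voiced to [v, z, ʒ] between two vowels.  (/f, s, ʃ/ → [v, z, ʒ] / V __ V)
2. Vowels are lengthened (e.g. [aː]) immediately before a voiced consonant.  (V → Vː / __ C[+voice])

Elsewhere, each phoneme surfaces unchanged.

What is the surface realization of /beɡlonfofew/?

[beːɡloːnfoveːw]

/b/ (word-initial) is unaffected → [b].
/e/ meets the environment for rule 2 (before a voiced consonant) → [eː].
/ɡ/ — not in any rule's target class → [ɡ].
/l/ — not in any rule's target class → [l].
/o/ meets the environment for rule 2 (before a voiced consonant) → [oː].
/n/ stays [n].
/f/ (between /n/ and /o/): rule 1 targets it, but not between two vowels → unchanged [f].
/o/ (between /f/ and /f/) is in the target of rule 2 but the environment (before a voiced consonant) is not met → [o].
Rule 1 applies to /f/ (between /o/ and /e/: between two vowels) → [v].
/e/ meets the environment for rule 2 (before a voiced consonant) → [eː].
/w/ — not in any rule's target class → [w].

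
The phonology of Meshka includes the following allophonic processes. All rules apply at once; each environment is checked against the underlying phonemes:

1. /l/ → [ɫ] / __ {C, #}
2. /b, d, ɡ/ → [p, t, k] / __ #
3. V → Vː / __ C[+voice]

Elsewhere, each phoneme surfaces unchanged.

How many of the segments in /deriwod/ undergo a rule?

4

Segments that undergo a rule: /e/ → [eː] (rule 3); /i/ → [iː] (rule 3); /o/ → [oː] (rule 3); /d/ → [t] (rule 2).
All other segments surface unchanged.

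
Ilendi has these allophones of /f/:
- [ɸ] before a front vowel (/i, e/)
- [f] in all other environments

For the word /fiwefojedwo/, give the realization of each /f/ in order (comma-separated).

Occurrence 1 (position 1): before a front vowel (/i, e/) → [ɸ].
Occurrence 2 (position 5): no conditioning environment matches → elsewhere allophone [f].

[ɸ], [f]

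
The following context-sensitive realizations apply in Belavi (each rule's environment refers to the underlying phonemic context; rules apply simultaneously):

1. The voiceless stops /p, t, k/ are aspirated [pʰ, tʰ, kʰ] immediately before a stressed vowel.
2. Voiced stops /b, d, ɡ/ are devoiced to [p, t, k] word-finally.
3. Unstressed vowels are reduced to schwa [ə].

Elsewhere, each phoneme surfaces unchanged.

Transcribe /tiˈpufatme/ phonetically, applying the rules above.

[təˈpʰufətmə]

/t/ — word-initial; rule 1 does not apply here → [t].
/i/ (between /t/ and /p/): in an unstressed syllable, so rule 3 applies → [ə].
Rule 1 applies to /p/ (between /i/ and /u/: immediately before a stressed vowel) → [pʰ].
/u/ (between /p/ and /f/) fails the environment for rule 3, so it stays [u].
/f/ stays [f].
/a/ (between /f/ and /t/) occurs in an unstressed syllable → [ə] by rule 3.
/t/ — between /a/ and /m/; rule 1 does not apply here → [t].
/m/ — not in any rule's target class → [m].
/e/ (word-final): in an unstressed syllable, so rule 3 applies → [ə].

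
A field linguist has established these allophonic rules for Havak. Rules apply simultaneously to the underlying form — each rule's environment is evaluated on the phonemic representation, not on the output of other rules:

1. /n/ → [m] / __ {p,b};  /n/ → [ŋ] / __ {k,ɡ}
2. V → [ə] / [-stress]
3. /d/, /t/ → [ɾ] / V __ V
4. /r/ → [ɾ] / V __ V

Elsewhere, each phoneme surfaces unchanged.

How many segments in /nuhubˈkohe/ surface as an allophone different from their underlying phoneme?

3

Segments that undergo a rule: /u/ → [ə] (rule 2); /u/ → [ə] (rule 2); /e/ → [ə] (rule 2).
All other segments surface unchanged.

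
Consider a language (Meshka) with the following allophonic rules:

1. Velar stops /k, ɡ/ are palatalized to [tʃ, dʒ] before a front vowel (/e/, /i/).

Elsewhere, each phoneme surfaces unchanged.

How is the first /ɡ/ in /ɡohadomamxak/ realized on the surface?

/ɡ/ (word-initial) is in the target of rule 1 but the environment (before a front vowel) is not met → [ɡ].

[ɡ]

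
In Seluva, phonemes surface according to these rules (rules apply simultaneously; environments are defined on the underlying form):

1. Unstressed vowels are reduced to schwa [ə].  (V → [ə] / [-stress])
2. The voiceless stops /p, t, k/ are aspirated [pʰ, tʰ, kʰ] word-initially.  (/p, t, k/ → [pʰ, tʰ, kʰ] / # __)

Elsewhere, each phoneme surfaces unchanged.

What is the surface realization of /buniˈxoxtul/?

[bənəˈxoxtəl]

/b/ — not in any rule's target class → [b].
/u/ (between /b/ and /n/): in an unstressed syllable, so rule 1 applies → [ə].
/n/ stays [n].
/i/ meets the environment for rule 1 (in an unstressed syllable) → [ə].
/x/ (between /i/ and /o/) is unaffected → [x].
/o/ (between /x/ and /x/) fails the environment for rule 1, so it stays [o].
/x/ stays [x].
/t/ — between /x/ and /u/; rule 2 does not apply here → [t].
/u/ (between /t/ and /l/): in an unstressed syllable, so rule 1 applies → [ə].
/l/ (word-final): no rule targets it → [l].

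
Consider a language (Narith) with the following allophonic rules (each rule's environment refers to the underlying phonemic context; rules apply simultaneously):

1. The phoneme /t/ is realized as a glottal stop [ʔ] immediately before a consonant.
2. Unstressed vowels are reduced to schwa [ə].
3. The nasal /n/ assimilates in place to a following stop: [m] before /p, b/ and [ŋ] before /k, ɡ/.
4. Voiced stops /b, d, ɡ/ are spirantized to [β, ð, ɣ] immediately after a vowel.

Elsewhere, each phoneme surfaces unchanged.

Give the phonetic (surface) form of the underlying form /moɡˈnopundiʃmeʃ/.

[məɣˈnopəndəʃməʃ]

/m/ (word-initial) is unaffected → [m].
/o/ (between /m/ and /ɡ/): in an unstressed syllable, so rule 2 applies → [ə].
/ɡ/ meets the environment for rule 4 (immediately after a vowel) → [ɣ].
/n/ — between /ɡ/ and /o/; rule 3 does not apply here → [n].
/o/ — between /n/ and /p/; rule 2 does not apply here → [o].
/p/ (between /o/ and /u/) is unaffected → [p].
Rule 2 applies to /u/ (between /p/ and /n/: in an unstressed syllable) → [ə].
/n/ (between /u/ and /d/) fails the environment for rule 3, so it stays [n].
/d/ (between /n/ and /i/) fails the environment for rule 4, so it stays [d].
/i/ meets the environment for rule 2 (in an unstressed syllable) → [ə].
/ʃ/ (between /i/ and /m/) is unaffected → [ʃ].
/m/ (between /ʃ/ and /e/): no rule targets it → [m].
/e/ (between /m/ and /ʃ/) occurs in an unstressed syllable → [ə] by rule 2.
/ʃ/ — not in any rule's target class → [ʃ].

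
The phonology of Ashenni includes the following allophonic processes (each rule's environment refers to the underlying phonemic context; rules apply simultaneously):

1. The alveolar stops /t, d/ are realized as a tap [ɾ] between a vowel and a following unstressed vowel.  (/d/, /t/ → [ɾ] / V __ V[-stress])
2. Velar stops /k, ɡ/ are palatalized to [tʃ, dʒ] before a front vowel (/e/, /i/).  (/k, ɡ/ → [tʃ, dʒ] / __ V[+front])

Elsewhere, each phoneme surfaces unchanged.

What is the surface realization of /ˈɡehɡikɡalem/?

[ˈdʒehdʒikɡalem]

Rule 2 applies to /ɡ/ (word-initial: before a front vowel) → [dʒ].
/ɡ/ (between /h/ and /i/) occurs before a front vowel → [dʒ] by rule 2.
/k/ (between /i/ and /ɡ/) is in the target of rule 2 but the environment (before a front vowel) is not met → [k].
/ɡ/ (between /k/ and /a/): rule 2 targets it, but not before a front vowel → unchanged [ɡ].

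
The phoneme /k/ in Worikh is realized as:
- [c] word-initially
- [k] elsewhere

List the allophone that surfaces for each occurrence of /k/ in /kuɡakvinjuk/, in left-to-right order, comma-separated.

[c], [k], [k]

Occurrence 1 (position 1): word-initially → [c].
Occurrence 2 (position 5): no conditioning environment matches → elsewhere allophone [k].
Occurrence 3 (position 11): no conditioning environment matches → elsewhere allophone [k].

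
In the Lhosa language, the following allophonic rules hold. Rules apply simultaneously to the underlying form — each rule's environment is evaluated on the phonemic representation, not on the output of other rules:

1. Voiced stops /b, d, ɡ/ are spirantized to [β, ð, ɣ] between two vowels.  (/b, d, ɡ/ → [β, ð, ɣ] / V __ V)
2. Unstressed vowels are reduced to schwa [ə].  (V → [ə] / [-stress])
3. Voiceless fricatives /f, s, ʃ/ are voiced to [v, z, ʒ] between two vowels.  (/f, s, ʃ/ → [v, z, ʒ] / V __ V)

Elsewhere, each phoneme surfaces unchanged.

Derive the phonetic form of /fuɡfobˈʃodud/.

[fəɡfəbˈʃoðəd]

/f/ (word-initial) fails the environment for rule 3, so it stays [f].
/u/ (between /f/ and /ɡ/): in an unstressed syllable, so rule 2 applies → [ə].
/ɡ/ (between /u/ and /f/): rule 1 targets it, but not between two vowels → unchanged [ɡ].
/f/ (between /ɡ/ and /o/): rule 3 targets it, but not between two vowels → unchanged [f].
/o/ (between /f/ and /b/): in an unstressed syllable, so rule 2 applies → [ə].
/b/ (between /o/ and /ʃ/) is in the target of rule 1 but the environment (between two vowels) is not met → [b].
/ʃ/ (between /b/ and /o/) is in the target of rule 3 but the environment (between two vowels) is not met → [ʃ].
/o/ (between /ʃ/ and /d/) is in the target of rule 2 but the environment (in an unstressed syllable) is not met → [o].
/d/ (between /o/ and /u/): between two vowels, so rule 1 applies → [ð].
/u/ (between /d/ and /d/): in an unstressed syllable, so rule 2 applies → [ə].
/d/ (word-final) fails the environment for rule 1, so it stays [d].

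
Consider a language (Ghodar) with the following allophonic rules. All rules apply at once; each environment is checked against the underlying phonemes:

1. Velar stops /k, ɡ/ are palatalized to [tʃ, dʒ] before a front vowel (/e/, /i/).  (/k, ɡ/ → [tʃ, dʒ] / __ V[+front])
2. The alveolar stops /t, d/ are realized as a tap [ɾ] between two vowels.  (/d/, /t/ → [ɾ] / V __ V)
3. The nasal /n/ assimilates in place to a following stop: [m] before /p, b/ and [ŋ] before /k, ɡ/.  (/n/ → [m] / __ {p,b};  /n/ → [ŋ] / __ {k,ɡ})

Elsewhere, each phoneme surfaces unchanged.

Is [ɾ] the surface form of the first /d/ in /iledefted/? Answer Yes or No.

/d/ (between /e/ and /e/): between two vowels, so rule 2 applies → [ɾ].
The actual realization is [ɾ], which matches [ɾ].

Yes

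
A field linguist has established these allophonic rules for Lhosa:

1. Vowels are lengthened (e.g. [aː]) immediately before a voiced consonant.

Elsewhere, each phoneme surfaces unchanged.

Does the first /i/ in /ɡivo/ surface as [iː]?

/i/ (between /ɡ/ and /v/): before a voiced consonant, so rule 1 applies → [iː].
The actual realization is [iː], which matches [iː].

Yes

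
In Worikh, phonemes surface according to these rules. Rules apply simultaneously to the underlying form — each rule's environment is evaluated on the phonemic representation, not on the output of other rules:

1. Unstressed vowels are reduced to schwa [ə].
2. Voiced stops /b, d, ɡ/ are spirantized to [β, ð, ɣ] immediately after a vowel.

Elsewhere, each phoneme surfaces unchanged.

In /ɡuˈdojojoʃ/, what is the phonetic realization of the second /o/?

/o/ (between /j/ and /j/): in an unstressed syllable, so rule 1 applies → [ə].

[ə]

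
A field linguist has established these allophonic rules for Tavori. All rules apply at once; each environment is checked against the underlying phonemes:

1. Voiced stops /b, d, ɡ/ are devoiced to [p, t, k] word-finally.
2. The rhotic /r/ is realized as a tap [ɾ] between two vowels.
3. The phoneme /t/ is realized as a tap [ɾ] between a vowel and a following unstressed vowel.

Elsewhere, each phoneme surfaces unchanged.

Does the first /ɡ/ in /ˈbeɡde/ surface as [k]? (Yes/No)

No

/ɡ/ — between /e/ and /d/; rule 1 does not apply here → [ɡ].
The actual realization is [ɡ], not [k].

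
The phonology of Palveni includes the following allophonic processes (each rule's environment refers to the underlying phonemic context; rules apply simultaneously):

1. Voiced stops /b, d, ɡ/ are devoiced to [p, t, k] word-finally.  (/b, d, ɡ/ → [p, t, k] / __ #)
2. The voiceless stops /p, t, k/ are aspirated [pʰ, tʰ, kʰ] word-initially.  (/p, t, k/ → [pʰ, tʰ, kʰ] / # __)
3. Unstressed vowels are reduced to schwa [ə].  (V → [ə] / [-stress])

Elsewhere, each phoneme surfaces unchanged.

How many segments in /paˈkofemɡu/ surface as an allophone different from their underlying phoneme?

4

Segments that undergo a rule: /p/ → [pʰ] (rule 2); /a/ → [ə] (rule 3); /e/ → [ə] (rule 3); /u/ → [ə] (rule 3).
All other segments surface unchanged.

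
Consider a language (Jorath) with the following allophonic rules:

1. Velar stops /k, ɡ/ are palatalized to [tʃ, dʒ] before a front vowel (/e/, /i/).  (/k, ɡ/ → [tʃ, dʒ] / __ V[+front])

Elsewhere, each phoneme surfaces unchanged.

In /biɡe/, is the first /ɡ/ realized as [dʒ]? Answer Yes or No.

Yes

/ɡ/ — between /i/ and /e/, before a front vowel — surfaces as [dʒ] (rule 1).
The actual realization is [dʒ], which matches [dʒ].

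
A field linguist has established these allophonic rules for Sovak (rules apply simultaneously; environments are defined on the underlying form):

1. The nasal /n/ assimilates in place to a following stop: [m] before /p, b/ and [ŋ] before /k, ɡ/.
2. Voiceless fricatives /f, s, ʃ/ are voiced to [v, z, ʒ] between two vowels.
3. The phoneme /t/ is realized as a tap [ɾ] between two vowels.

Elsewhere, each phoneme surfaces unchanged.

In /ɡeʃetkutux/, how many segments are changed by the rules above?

Segments that undergo a rule: /ʃ/ → [ʒ] (rule 2); /t/ → [ɾ] (rule 3).
All other segments surface unchanged.

2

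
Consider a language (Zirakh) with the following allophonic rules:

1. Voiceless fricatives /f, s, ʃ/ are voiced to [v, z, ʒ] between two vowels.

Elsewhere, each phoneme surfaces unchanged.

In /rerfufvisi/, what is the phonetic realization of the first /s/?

/s/ — between /i/ and /i/, between two vowels — surfaces as [z] (rule 1).

[z]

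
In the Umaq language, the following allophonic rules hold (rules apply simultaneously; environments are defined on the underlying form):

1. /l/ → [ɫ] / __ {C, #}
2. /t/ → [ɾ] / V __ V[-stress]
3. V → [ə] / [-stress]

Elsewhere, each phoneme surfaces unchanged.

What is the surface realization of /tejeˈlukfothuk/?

[təjəˈlukfəthək]

/t/ (word-initial): rule 2 targets it, but not between a vowel and a following unstressed vowel → unchanged [t].
/e/ (between /t/ and /j/) occurs in an unstressed syllable → [ə] by rule 3.
/j/ stays [j].
/e/ (between /j/ and /l/): in an unstressed syllable, so rule 3 applies → [ə].
/l/ (between /e/ and /u/) is in the target of rule 1 but the environment (word-finally or immediately before a consonant) is not met → [l].
/u/ (between /l/ and /k/): rule 3 targets it, but not in an unstressed syllable → unchanged [u].
/k/ — not in any rule's target class → [k].
/f/ (between /k/ and /o/) is unaffected → [f].
/o/ (between /f/ and /t/) occurs in an unstressed syllable → [ə] by rule 3.
/t/ — between /o/ and /h/; rule 2 does not apply here → [t].
/h/ (between /t/ and /u/) is unaffected → [h].
/u/ (between /h/ and /k/) occurs in an unstressed syllable → [ə] by rule 3.
/k/ (word-final): no rule targets it → [k].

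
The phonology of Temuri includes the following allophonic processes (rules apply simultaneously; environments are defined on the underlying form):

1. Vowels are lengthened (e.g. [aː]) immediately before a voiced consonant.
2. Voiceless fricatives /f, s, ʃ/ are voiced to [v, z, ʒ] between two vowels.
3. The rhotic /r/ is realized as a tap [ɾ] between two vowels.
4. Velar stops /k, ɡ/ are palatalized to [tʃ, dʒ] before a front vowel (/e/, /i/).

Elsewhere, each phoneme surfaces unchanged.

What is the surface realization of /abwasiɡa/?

/a/ meets the environment for rule 1 (before a voiced consonant) → [aː].
/b/ stays [b].
/w/ (between /b/ and /a/) is unaffected → [w].
/a/ (between /w/ and /s/) is in the target of rule 1 but the environment (before a voiced consonant) is not met → [a].
/s/ meets the environment for rule 2 (between two vowels) → [z].
/i/ (between /s/ and /ɡ/): before a voiced consonant, so rule 1 applies → [iː].
/ɡ/ (between /i/ and /a/) is in the target of rule 4 but the environment (before a front vowel) is not met → [ɡ].
/a/ (word-final) is in the target of rule 1 but the environment (before a voiced consonant) is not met → [a].

[aːbwaziːɡa]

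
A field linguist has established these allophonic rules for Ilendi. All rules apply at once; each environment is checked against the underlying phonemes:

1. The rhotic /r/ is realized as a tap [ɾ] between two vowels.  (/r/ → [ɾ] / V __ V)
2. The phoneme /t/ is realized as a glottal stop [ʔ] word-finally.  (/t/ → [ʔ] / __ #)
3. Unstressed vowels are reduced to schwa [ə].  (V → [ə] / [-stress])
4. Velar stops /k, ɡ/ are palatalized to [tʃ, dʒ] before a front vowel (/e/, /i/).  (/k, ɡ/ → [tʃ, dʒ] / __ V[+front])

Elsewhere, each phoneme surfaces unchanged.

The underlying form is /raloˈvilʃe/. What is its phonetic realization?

[rələˈvilʃə]

/r/ (word-initial) fails the environment for rule 1, so it stays [r].
/a/ — between /r/ and /l/, in an unstressed syllable — surfaces as [ə] (rule 3).
/o/ — between /l/ and /v/, in an unstressed syllable — surfaces as [ə] (rule 3).
/i/ (between /v/ and /l/) fails the environment for rule 3, so it stays [i].
/e/ (word-final) occurs in an unstressed syllable → [ə] by rule 3.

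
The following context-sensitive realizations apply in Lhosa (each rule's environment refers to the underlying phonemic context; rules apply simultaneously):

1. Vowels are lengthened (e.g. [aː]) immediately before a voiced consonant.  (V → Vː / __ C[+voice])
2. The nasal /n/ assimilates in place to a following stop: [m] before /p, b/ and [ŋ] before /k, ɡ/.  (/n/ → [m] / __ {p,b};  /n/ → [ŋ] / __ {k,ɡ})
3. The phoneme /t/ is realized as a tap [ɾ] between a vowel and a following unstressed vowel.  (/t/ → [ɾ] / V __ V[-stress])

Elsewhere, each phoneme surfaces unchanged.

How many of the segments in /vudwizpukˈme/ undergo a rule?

Segments that undergo a rule: /u/ → [uː] (rule 1); /i/ → [iː] (rule 1).
All other segments surface unchanged.

2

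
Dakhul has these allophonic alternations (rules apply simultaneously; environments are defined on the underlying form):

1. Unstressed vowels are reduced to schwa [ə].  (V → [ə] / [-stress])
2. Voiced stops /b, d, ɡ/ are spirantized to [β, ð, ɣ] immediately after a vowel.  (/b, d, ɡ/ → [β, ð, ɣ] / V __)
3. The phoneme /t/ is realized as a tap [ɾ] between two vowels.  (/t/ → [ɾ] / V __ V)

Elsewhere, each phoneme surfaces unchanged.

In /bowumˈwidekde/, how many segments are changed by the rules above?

Segments that undergo a rule: /o/ → [ə] (rule 1); /u/ → [ə] (rule 1); /d/ → [ð] (rule 2); /e/ → [ə] (rule 1); /e/ → [ə] (rule 1).
All other segments surface unchanged.

5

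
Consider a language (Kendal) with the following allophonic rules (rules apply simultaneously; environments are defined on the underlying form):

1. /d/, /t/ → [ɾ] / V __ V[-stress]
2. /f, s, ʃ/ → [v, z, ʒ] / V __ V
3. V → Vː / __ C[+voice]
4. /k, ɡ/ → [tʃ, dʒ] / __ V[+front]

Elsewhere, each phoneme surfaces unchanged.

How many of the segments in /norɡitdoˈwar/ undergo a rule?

4

Segments that undergo a rule: /o/ → [oː] (rule 3); /ɡ/ → [dʒ] (rule 4); /o/ → [oː] (rule 3); /a/ → [aː] (rule 3).
All other segments surface unchanged.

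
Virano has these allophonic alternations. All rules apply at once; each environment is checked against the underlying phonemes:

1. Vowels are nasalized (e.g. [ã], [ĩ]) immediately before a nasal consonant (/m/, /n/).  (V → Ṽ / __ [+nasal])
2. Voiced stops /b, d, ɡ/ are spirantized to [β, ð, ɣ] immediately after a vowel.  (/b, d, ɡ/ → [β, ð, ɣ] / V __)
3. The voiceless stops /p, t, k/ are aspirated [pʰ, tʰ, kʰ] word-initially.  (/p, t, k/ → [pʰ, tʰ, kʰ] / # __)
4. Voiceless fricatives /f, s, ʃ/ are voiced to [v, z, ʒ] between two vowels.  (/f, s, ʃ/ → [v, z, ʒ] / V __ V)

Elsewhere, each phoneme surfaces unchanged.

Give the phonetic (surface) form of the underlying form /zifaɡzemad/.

[zivaɣzẽmað]

/i/ — between /z/ and /f/; rule 1 does not apply here → [i].
/f/ (between /i/ and /a/) occurs between two vowels → [v] by rule 4.
/a/ (between /f/ and /ɡ/) is in the target of rule 1 but the environment (before a nasal consonant) is not met → [a].
/ɡ/ (between /a/ and /z/) occurs immediately after a vowel → [ɣ] by rule 2.
/e/ — between /z/ and /m/, before a nasal consonant — surfaces as [ẽ] (rule 1).
/a/ — between /m/ and /d/; rule 1 does not apply here → [a].
/d/ — word-final, immediately after a vowel — surfaces as [ð] (rule 2).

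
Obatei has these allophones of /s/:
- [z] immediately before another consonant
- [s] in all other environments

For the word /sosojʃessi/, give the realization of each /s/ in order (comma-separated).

[s], [s], [z], [s]

Occurrence 1 (position 1): no conditioning environment matches → elsewhere allophone [s].
Occurrence 2 (position 3): no conditioning environment matches → elsewhere allophone [s].
Occurrence 3 (position 8): immediately before another consonant → [z].
Occurrence 4 (position 9): no conditioning environment matches → elsewhere allophone [s].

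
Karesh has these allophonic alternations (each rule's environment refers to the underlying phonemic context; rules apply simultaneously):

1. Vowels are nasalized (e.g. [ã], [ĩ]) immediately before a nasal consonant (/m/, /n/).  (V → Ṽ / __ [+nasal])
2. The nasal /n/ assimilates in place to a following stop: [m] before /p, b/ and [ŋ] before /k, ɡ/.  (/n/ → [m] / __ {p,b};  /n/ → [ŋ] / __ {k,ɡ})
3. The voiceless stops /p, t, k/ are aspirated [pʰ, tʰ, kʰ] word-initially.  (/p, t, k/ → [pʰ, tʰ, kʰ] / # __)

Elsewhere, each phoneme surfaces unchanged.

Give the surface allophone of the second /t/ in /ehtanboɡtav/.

/t/ — between /ɡ/ and /a/; rule 3 does not apply here → [t].

[t]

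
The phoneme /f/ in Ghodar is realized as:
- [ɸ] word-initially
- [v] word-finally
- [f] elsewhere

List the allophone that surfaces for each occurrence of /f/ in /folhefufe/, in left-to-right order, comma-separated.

[ɸ], [f], [f]

Occurrence 1 (position 1): word-initially → [ɸ].
Occurrence 2 (position 6): no conditioning environment matches → elsewhere allophone [f].
Occurrence 3 (position 8): no conditioning environment matches → elsewhere allophone [f].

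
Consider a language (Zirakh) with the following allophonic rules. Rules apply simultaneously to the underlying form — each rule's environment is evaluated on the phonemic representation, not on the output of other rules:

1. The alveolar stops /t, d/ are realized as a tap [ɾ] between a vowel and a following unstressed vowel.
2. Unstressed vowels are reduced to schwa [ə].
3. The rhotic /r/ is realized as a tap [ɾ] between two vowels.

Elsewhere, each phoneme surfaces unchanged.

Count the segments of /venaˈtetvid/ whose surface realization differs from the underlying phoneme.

3

Segments that undergo a rule: /e/ → [ə] (rule 2); /a/ → [ə] (rule 2); /i/ → [ə] (rule 2).
All other segments surface unchanged.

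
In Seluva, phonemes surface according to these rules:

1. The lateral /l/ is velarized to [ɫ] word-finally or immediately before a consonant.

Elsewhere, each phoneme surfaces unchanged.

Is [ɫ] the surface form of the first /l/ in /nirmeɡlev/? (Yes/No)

/l/ (between /ɡ/ and /e/) fails the environment for rule 1, so it stays [l].
The actual realization is [l], not [ɫ].

No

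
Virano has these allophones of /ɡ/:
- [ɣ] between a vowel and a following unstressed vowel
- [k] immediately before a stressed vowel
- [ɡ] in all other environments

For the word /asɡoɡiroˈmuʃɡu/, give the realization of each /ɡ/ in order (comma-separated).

[ɡ], [ɣ], [ɡ]

Occurrence 1 (position 3): no conditioning environment matches → elsewhere allophone [ɡ].
Occurrence 2 (position 5): between a vowel and a following unstressed vowel → [ɣ].
Occurrence 3 (position 12): no conditioning environment matches → elsewhere allophone [ɡ].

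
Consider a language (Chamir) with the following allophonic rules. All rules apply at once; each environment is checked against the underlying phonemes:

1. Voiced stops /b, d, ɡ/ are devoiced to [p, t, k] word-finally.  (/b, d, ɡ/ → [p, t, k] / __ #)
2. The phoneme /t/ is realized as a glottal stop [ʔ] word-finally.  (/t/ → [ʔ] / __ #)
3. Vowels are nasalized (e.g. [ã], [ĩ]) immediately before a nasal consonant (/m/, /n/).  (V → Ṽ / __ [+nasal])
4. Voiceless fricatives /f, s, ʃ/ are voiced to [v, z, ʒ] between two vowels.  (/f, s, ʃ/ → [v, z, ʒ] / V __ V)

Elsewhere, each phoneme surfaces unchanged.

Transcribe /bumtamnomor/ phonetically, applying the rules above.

[bũmtãmnõmor]

/b/ (word-initial): rule 1 targets it, but not word-finally → unchanged [b].
/u/ meets the environment for rule 3 (before a nasal consonant) → [ũ].
/m/ (between /u/ and /t/) is unaffected → [m].
/t/ — between /m/ and /a/; rule 2 does not apply here → [t].
Rule 3 applies to /a/ (between /t/ and /m/: before a nasal consonant) → [ã].
/m/ (between /a/ and /n/) is unaffected → [m].
/n/ (between /m/ and /o/): no rule targets it → [n].
Rule 3 applies to /o/ (between /n/ and /m/: before a nasal consonant) → [õ].
/m/ (between /o/ and /o/) is unaffected → [m].
/o/ — between /m/ and /r/; rule 3 does not apply here → [o].
/r/ — not in any rule's target class → [r].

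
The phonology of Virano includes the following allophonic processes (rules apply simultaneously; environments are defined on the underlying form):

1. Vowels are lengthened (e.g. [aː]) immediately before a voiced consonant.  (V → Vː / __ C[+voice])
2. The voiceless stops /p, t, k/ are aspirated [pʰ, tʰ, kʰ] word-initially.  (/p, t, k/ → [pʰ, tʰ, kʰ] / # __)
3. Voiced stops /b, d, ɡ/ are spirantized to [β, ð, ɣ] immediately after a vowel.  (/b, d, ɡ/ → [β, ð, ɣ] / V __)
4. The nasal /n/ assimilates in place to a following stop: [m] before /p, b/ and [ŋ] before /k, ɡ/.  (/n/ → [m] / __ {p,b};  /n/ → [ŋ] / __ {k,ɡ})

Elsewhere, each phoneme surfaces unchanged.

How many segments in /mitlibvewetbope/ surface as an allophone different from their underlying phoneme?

Segments that undergo a rule: /i/ → [iː] (rule 1); /b/ → [β] (rule 3); /e/ → [eː] (rule 1).
All other segments surface unchanged.

3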